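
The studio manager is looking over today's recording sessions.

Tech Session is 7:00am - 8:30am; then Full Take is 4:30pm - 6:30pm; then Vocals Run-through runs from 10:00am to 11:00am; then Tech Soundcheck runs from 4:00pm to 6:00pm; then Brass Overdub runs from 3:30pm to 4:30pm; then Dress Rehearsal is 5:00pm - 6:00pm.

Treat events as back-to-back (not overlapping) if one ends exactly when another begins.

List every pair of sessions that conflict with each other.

Brass Overdub & Tech Soundcheck, Dress Rehearsal & Full Take, Dress Rehearsal & Tech Soundcheck, Full Take & Tech Soundcheck

Sorted by start: Tech Session, Vocals Run-through, Brass Overdub, Tech Soundcheck, Full Take, Dress Rehearsal.
Vocals Run-through starts after Tech Session ends, so Tech Session has no further overlaps.
Brass Overdub starts after Vocals Run-through ends, so Vocals Run-through has no further overlaps.
Tech Soundcheck starts before Brass Overdub ends → Brass Overdub and Tech Soundcheck overlap.
Full Take starts exactly when Brass Overdub ends (back-to-back, no overlap), so Brass Overdub has no further overlaps.
Full Take starts before Tech Soundcheck ends → Tech Soundcheck and Full Take overlap.
Dress Rehearsal starts before Tech Soundcheck ends → Tech Soundcheck and Dress Rehearsal overlap.
Dress Rehearsal starts before Full Take ends → Full Take and Dress Rehearsal overlap.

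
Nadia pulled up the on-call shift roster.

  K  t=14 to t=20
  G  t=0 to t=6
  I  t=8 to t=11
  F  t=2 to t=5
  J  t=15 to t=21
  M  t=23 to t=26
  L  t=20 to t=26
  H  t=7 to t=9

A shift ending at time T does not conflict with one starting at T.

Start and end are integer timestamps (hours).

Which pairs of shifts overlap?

Sorted by start: G, F, H, I, K, J, L, M.
F starts before G ends → G and F overlap.
H starts after G ends — done with G.
H starts after F ends — done with F.
I starts before H ends → H and I overlap.
K starts after H ends — done with H.
K starts after I ends — done with I.
J starts before K ends → K and J overlap.
L starts exactly when K ends (back-to-back, no overlap) — done with K.
L starts before J ends → J and L overlap.
M starts after J ends.
M starts before L ends → L and M overlap.

F & G, H & I, J & K, J & L, L & M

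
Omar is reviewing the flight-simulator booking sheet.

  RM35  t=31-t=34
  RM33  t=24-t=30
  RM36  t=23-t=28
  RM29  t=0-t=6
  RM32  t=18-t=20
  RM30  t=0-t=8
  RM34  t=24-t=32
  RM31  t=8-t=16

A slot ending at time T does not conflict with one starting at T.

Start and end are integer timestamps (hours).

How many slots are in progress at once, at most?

Sort all start/end points and keep a running count:
t=0 start RM29 → 1
t=0 start RM30 → 2
t=6 end RM29 → 1
t=8 end RM30 → 0
t=8 start RM31 → 1
t=16 end RM31 → 0
t=18 start RM32 → 1
t=20 end RM32 → 0
t=23 start RM36 → 1
t=24 start RM33 → 2
t=24 start RM34 → 3
t=28 end RM36 → 2
t=30 end RM33 → 1
t=31 start RM35 → 2
t=32 end RM34 → 1
t=34 end RM35 → 0
Peak is 3, at t=24 (RM33, RM34, RM36).

3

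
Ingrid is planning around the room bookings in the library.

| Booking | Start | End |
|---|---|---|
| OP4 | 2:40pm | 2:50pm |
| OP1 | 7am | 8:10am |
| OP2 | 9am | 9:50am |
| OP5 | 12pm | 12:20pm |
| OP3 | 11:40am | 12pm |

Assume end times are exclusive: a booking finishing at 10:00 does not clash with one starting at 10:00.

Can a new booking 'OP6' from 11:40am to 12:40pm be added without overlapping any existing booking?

No — it overlaps OP3, OP5

OP1: ends 8:10am at or before OP6 starts 11:40am → clear.
OP2: ends 9:50am at or before OP6 starts 11:40am → clear.
OP3: starts 11:40am before OP6 ends 12:40pm, and ends 12pm after OP6 starts 11:40am → overlap.
OP5: starts 12pm before OP6 ends 12:40pm, and ends 12:20pm after OP6 starts 11:40am → overlap.
OP4: starts 2:40pm at or after OP6 ends 12:40pm → clear.
OP6 overlaps OP3, OP5.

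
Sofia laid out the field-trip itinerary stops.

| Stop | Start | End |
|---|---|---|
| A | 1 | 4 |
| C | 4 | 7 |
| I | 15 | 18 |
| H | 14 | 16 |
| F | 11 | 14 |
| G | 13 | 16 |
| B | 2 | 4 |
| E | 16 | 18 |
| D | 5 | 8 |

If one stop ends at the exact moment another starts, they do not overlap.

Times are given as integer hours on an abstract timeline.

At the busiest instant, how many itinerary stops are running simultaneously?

3

Walk through starts and ends in time order (an end at T is processed before a start at T):
1 start A → 1
2 start B → 2
4 end A → 1
4 end B → 0
4 start C → 1
5 start D → 2
7 end C → 1
8 end D → 0
11 start F → 1
13 start G → 2
14 end F → 1
14 start H → 2
15 start I → 3
16 end G → 2
16 end H → 1
16 start E → 2
18 end E → 1
18 end I → 0
Peak is 3, at 15 (G, H, I).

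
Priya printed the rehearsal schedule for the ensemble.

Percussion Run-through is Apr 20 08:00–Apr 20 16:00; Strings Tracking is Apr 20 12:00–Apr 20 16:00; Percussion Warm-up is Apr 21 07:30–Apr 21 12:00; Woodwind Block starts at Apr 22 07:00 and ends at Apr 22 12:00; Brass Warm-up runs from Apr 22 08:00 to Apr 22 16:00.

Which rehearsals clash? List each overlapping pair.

Two intervals overlap when each starts before the other ends.
Sorted by start: Percussion Run-through, Strings Tracking, Percussion Warm-up, Woodwind Block, Brass Warm-up.
Strings Tracking starts before Percussion Run-through ends → Percussion Run-through and Strings Tracking overlap.
Percussion Warm-up starts after Percussion Run-through ends — done with Percussion Run-through.
Percussion Warm-up starts after Strings Tracking ends — done with Strings Tracking.
Woodwind Block starts after Percussion Warm-up ends — done with Percussion Warm-up.
Brass Warm-up starts before Woodwind Block ends → Woodwind Block and Brass Warm-up overlap.

Brass Warm-up & Woodwind Block, Percussion Run-through & Strings Tracking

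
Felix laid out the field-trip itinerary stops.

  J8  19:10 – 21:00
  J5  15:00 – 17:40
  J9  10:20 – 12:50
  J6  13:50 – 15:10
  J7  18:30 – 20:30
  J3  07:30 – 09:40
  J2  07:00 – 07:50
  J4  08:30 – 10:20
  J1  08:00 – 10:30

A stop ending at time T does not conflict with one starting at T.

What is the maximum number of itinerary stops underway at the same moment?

Sweep the timeline, counting +1 at each start and −1 at each end (ends before starts at a tie):
07:00 start J2 → 1
07:30 start J3 → 2
07:50 end J2 → 1
08:00 start J1 → 2
08:30 start J4 → 3
09:40 end J3 → 2
10:20 end J4 → 1
10:20 start J9 → 2
10:30 end J1 → 1
12:50 end J9 → 0
13:50 start J6 → 1
15:00 start J5 → 2
15:10 end J6 → 1
17:40 end J5 → 0
18:30 start J7 → 1
19:10 start J8 → 2
20:30 end J7 → 1
21:00 end J8 → 0
Peak is 3, at 08:30 (J1, J3, J4).

3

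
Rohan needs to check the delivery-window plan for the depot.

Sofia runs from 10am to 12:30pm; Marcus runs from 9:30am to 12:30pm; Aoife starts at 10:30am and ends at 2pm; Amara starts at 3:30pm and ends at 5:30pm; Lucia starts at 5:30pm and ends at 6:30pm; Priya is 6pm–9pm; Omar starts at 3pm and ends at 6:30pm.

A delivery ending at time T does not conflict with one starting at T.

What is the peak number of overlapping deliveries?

Sort all start/end points and keep a running count:
9:30am start Marcus → 1
10am start Sofia → 2
10:30am start Aoife → 3
12:30pm end Marcus → 2
12:30pm end Sofia → 1
2pm end Aoife → 0
3pm start Omar → 1
3:30pm start Amara → 2
5:30pm end Amara → 1
5:30pm start Lucia → 2
6pm start Priya → 3
6:30pm end Lucia → 2
6:30pm end Omar → 1
9pm end Priya → 0
Peak is 3, at 10:30am (Aoife, Marcus, Sofia).

3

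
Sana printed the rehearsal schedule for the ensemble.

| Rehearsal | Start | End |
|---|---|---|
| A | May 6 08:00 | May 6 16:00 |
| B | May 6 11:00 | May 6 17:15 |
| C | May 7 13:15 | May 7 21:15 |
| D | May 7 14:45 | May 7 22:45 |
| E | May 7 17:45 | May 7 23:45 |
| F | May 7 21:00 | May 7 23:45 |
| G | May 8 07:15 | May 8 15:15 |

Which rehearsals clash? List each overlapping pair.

A & B, C & D, C & E, C & F, D & E, D & F, E & F

Sorted by start: A, B, C, D, E, F, G.
B starts before A ends → A and B overlap.
C starts after A ends — done with A.
C starts after B ends — done with B.
D starts before C ends → C and D overlap.
E starts before C ends → C and E overlap.
F starts before C ends → C and F overlap.
G starts after C ends.
E starts before D ends → D and E overlap.
F starts before D ends → D and F overlap.
G starts after D ends.
F starts before E ends → E and F overlap.
G starts after E ends.
G starts after F ends.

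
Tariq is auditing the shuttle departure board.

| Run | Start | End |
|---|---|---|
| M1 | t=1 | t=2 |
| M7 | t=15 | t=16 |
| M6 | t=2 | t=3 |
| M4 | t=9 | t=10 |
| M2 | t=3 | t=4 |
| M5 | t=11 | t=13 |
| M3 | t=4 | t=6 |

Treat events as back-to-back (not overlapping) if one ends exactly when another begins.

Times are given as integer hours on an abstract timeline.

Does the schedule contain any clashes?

No

Sorted by start: M1, M6, M2, M3, M4, M5, M7.
M6 starts exactly when M1 ends (back-to-back, no overlap) — done with M1.
M2 starts exactly when M6 ends (back-to-back, no overlap) — done with M6.
M3 starts exactly when M2 ends (back-to-back, no overlap) — done with M2.
M4 starts after M3 ends — done with M3.
M5 starts after M4 ends — done with M4.
M7 starts after M5 ends.
Every pair is clear; the schedule has no overlaps.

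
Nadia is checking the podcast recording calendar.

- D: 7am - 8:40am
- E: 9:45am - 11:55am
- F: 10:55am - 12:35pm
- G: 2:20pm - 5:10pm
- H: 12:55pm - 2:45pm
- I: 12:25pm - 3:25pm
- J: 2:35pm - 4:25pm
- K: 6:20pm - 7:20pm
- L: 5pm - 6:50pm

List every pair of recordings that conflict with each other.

E & F, F & I, G & H, G & I, G & J, G & L, H & I, H & J, I & J, K & L

Sorted by start: D, E, F, I, H, G, J, L, K.
E starts after D ends; D is clear from here.
F starts before E ends → E and F overlap.
I starts after E ends; E is clear from here.
I starts before F ends → F and I overlap.
H starts after F ends; F is clear from here.
H starts before I ends → I and H overlap.
G starts before I ends → I and G overlap.
J starts before I ends → I and J overlap.
L starts after I ends; I is clear from here.
G starts before H ends → H and G overlap.
J starts before H ends → H and J overlap.
L starts after H ends; H is clear from here.
J starts before G ends → G and J overlap.
L starts before G ends → G and L overlap.
K starts after G ends.
L starts after J ends; J is clear from here.
K starts before L ends → L and K overlap.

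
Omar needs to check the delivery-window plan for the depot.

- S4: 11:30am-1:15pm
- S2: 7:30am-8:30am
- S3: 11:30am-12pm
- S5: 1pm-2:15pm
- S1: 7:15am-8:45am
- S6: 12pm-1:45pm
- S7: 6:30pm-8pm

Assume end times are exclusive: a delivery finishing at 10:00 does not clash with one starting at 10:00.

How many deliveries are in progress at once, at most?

Sort all start/end points and keep a running count:
7:15am start S1 → 1
7:30am start S2 → 2
8:30am end S2 → 1
8:45am end S1 → 0
11:30am start S3 → 1
11:30am start S4 → 2
12pm end S3 → 1
12pm start S6 → 2
1pm start S5 → 3
1:15pm end S4 → 2
1:45pm end S6 → 1
2:15pm end S5 → 0
6:30pm start S7 → 1
8pm end S7 → 0
Peak is 3, at 1pm (S4, S5, S6).

3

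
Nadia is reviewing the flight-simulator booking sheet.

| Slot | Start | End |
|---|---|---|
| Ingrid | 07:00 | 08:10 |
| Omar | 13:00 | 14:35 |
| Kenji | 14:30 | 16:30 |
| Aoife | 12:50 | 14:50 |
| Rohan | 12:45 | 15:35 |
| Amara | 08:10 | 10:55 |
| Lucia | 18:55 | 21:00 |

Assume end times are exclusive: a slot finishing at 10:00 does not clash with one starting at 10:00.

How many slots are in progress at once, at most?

Sweep the timeline, counting +1 at each start and −1 at each end (ends before starts at a tie):
07:00 start Ingrid → 1
08:10 end Ingrid → 0
08:10 start Amara → 1
10:55 end Amara → 0
12:45 start Rohan → 1
12:50 start Aoife → 2
13:00 start Omar → 3
14:30 start Kenji → 4
14:35 end Omar → 3
14:50 end Aoife → 2
15:35 end Rohan → 1
16:30 end Kenji → 0
18:55 start Lucia → 1
21:00 end Lucia → 0
Peak is 4, at 14:30 (Aoife, Kenji, Omar, Rohan).

4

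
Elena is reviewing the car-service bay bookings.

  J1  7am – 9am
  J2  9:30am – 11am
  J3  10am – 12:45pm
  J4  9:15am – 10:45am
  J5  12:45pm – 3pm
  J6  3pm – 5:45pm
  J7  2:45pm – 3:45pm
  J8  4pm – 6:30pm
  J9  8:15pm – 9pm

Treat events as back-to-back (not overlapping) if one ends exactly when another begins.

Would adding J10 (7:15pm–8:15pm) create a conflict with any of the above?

J1: ends 9am at or before J10 starts 7:15pm → clear.
J4: ends 10:45am at or before J10 starts 7:15pm → clear.
J2: ends 11am at or before J10 starts 7:15pm → clear.
J3: ends 12:45pm at or before J10 starts 7:15pm → clear.
J5: ends 3pm at or before J10 starts 7:15pm → clear.
J7: ends 3:45pm at or before J10 starts 7:15pm → clear.
J6: ends 5:45pm at or before J10 starts 7:15pm → clear.
J8: ends 6:30pm at or before J10 starts 7:15pm → clear.
J9: starts 8:15pm at or after J10 ends 8:15pm → clear.

No — it doesn't clash with anything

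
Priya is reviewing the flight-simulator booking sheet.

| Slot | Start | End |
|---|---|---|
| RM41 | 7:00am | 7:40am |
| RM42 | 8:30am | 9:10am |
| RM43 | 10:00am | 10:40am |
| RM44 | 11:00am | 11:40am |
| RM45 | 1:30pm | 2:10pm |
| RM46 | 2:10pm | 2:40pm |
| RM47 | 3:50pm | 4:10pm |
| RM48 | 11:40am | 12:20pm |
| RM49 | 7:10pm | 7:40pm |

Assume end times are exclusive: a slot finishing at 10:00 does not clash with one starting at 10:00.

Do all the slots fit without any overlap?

Two intervals overlap when each starts before the other ends.
Sorted by start: RM41, RM42, RM43, RM44, RM48, RM45, RM46, RM47, RM49.
RM42 starts after RM41 ends; RM41 is clear from here.
RM43 starts after RM42 ends; RM42 is clear from here.
RM44 starts after RM43 ends; RM43 is clear from here.
RM48 starts exactly when RM44 ends (back-to-back, no overlap); RM44 is clear from here.
RM45 starts after RM48 ends; RM48 is clear from here.
RM46 starts exactly when RM45 ends (back-to-back, no overlap); RM45 is clear from here.
RM47 starts after RM46 ends; RM46 is clear from here.
RM49 starts after RM47 ends.
Every pair is clear; the schedule has no overlaps.

Yes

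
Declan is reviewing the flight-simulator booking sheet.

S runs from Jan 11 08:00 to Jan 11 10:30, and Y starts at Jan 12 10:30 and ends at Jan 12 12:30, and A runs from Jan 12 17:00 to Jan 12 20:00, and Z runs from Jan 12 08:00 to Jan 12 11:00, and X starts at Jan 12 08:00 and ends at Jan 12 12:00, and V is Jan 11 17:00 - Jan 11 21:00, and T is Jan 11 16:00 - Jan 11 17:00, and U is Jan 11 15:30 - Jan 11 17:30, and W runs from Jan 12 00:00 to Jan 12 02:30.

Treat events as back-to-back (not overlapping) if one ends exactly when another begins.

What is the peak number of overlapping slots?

Walk through starts and ends in time order (an end at T is processed before a start at T):
Jan 11 08:00 start S → 1
Jan 11 10:30 end S → 0
Jan 11 15:30 start U → 1
Jan 11 16:00 start T → 2
Jan 11 17:00 end T → 1
Jan 11 17:00 start V → 2
Jan 11 17:30 end U → 1
Jan 11 21:00 end V → 0
Jan 12 00:00 start W → 1
Jan 12 02:30 end W → 0
Jan 12 08:00 start X → 1
Jan 12 08:00 start Z → 2
Jan 12 10:30 start Y → 3
Jan 12 11:00 end Z → 2
Jan 12 12:00 end X → 1
Jan 12 12:30 end Y → 0
Jan 12 17:00 start A → 1
Jan 12 20:00 end A → 0
Peak is 3, at Jan 12 10:30 (X, Y, Z).

3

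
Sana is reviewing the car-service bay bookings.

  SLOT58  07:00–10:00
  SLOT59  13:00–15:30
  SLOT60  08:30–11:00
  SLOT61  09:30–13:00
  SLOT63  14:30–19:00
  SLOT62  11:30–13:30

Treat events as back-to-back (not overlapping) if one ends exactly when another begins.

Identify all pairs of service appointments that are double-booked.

Sorted by start: SLOT58, SLOT60, SLOT61, SLOT62, SLOT59, SLOT63.
SLOT60 starts before SLOT58 ends → SLOT58 and SLOT60 overlap.
SLOT61 starts before SLOT58 ends → SLOT58 and SLOT61 overlap.
SLOT62 starts after SLOT58 ends; SLOT58 is clear from here.
SLOT61 starts before SLOT60 ends → SLOT60 and SLOT61 overlap.
SLOT62 starts after SLOT60 ends; SLOT60 is clear from here.
SLOT62 starts before SLOT61 ends → SLOT61 and SLOT62 overlap.
SLOT59 starts exactly when SLOT61 ends (back-to-back, no overlap); SLOT61 is clear from here.
SLOT59 starts before SLOT62 ends → SLOT62 and SLOT59 overlap.
SLOT63 starts after SLOT62 ends.
SLOT63 starts before SLOT59 ends → SLOT59 and SLOT63 overlap.

SLOT58 & SLOT60, SLOT58 & SLOT61, SLOT59 & SLOT62, SLOT59 & SLOT63, SLOT60 & SLOT61, SLOT61 & SLOT62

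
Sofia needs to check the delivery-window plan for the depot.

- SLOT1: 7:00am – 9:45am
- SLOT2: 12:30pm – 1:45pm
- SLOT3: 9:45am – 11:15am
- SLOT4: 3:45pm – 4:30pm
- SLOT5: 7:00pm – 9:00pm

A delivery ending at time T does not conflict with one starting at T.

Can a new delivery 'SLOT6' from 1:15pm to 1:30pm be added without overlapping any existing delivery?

SLOT1: ends 9:45am at or before SLOT6 starts 1:15pm → clear.
SLOT3: ends 11:15am at or before SLOT6 starts 1:15pm → clear.
SLOT2: starts 12:30pm before SLOT6 ends 1:30pm, and ends 1:45pm after SLOT6 starts 1:15pm → overlap.
SLOT4: starts 3:45pm at or after SLOT6 ends 1:30pm → clear.
SLOT5: starts 7:00pm at or after SLOT6 ends 1:30pm → clear.
SLOT6 overlaps SLOT2.

No — it overlaps SLOT2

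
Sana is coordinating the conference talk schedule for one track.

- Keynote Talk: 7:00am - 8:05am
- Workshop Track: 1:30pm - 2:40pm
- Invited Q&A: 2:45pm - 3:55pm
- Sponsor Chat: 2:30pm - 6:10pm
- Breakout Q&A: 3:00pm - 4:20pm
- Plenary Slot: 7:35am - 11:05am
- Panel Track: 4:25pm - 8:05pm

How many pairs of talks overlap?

6

Sorted by start: Keynote Talk, Plenary Slot, Workshop Track, Sponsor Chat, Invited Q&A, Breakout Q&A, Panel Track.
Plenary Slot starts before Keynote Talk ends → Keynote Talk and Plenary Slot overlap.
Workshop Track starts after Keynote Talk ends, so nothing later overlaps Keynote Talk either.
Workshop Track starts after Plenary Slot ends, so nothing later overlaps Plenary Slot either.
Sponsor Chat starts before Workshop Track ends → Workshop Track and Sponsor Chat overlap.
Invited Q&A starts after Workshop Track ends, so nothing later overlaps Workshop Track either.
Invited Q&A starts before Sponsor Chat ends → Sponsor Chat and Invited Q&A overlap.
Breakout Q&A starts before Sponsor Chat ends → Sponsor Chat and Breakout Q&A overlap.
Panel Track starts before Sponsor Chat ends → Sponsor Chat and Panel Track overlap.
Breakout Q&A starts before Invited Q&A ends → Invited Q&A and Breakout Q&A overlap.
Panel Track starts after Invited Q&A ends.
Panel Track starts after Breakout Q&A ends.
Overlapping pairs: Breakout Q&A & Invited Q&A, Breakout Q&A & Sponsor Chat, Invited Q&A & Sponsor Chat, Keynote Talk & Plenary Slot, Panel Track & Sponsor Chat, Sponsor Chat & Workshop Track — 6 in total.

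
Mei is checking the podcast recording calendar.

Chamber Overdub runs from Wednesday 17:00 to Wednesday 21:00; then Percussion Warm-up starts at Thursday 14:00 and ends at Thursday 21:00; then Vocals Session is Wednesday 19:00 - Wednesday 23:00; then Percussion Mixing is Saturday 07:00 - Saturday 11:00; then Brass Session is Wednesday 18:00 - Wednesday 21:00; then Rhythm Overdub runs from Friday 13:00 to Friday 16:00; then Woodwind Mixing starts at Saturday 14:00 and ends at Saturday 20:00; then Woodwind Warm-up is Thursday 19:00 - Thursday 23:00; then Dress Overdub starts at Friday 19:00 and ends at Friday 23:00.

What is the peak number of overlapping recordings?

Sort all start/end points and keep a running count:
Wednesday 17:00 start Chamber Overdub → 1
Wednesday 18:00 start Brass Session → 2
Wednesday 19:00 start Vocals Session → 3
Wednesday 21:00 end Brass Session → 2
Wednesday 21:00 end Chamber Overdub → 1
Wednesday 23:00 end Vocals Session → 0
Thursday 14:00 start Percussion Warm-up → 1
Thursday 19:00 start Woodwind Warm-up → 2
Thursday 21:00 end Percussion Warm-up → 1
Thursday 23:00 end Woodwind Warm-up → 0
Friday 13:00 start Rhythm Overdub → 1
Friday 16:00 end Rhythm Overdub → 0
Friday 19:00 start Dress Overdub → 1
Friday 23:00 end Dress Overdub → 0
Saturday 07:00 start Percussion Mixing → 1
Saturday 11:00 end Percussion Mixing → 0
Saturday 14:00 start Woodwind Mixing → 1
Saturday 20:00 end Woodwind Mixing → 0
Peak is 3, at Wednesday 19:00 (Brass Session, Chamber Overdub, Vocals Session).

3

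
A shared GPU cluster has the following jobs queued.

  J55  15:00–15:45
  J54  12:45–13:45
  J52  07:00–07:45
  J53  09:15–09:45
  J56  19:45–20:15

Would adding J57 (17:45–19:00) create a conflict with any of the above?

No — it doesn't clash with anything

J52: ends 07:45 at or before J57 starts 17:45 → clear.
J53: ends 09:45 at or before J57 starts 17:45 → clear.
J54: ends 13:45 at or before J57 starts 17:45 → clear.
J55: ends 15:45 at or before J57 starts 17:45 → clear.
J56: starts 19:45 at or after J57 ends 19:00 → clear.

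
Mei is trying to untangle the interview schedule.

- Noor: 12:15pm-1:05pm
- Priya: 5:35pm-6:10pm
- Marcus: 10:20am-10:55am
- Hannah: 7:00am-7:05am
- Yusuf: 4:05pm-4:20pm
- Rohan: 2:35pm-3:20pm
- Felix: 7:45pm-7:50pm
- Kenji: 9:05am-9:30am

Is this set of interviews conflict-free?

Check each pair: they overlap iff neither finishes before the other starts.
Sorted by start: Hannah, Kenji, Marcus, Noor, Rohan, Yusuf, Priya, Felix.
Kenji starts after Hannah ends, so nothing later overlaps Hannah either.
Marcus starts after Kenji ends, so nothing later overlaps Kenji either.
Noor starts after Marcus ends, so nothing later overlaps Marcus either.
Rohan starts after Noor ends, so nothing later overlaps Noor either.
Yusuf starts after Rohan ends, so nothing later overlaps Rohan either.
Priya starts after Yusuf ends, so nothing later overlaps Yusuf either.
Felix starts after Priya ends.
Every pair is clear; the schedule has no overlaps.

Yes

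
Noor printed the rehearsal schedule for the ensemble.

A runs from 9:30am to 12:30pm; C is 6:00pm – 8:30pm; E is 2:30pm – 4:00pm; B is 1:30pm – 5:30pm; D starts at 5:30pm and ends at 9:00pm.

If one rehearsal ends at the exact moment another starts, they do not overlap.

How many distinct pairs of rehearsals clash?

2

Sorted by start: A, B, E, D, C.
B starts after A ends, so nothing later overlaps A either.
E starts before B ends → B and E overlap.
D starts exactly when B ends (back-to-back, no overlap), so nothing later overlaps B either.
D starts after E ends, so nothing later overlaps E either.
C starts before D ends → D and C overlap.
Overlapping pairs: B & E, C & D — 2 in total.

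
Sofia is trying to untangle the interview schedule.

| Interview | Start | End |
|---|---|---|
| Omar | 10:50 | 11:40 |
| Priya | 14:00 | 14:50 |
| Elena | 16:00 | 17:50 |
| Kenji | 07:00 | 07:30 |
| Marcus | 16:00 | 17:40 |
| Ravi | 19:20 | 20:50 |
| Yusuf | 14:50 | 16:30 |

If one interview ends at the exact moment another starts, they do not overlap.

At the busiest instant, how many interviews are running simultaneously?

Walk through starts and ends in time order (an end at T is processed before a start at T):
07:00 start Kenji → 1
07:30 end Kenji → 0
10:50 start Omar → 1
11:40 end Omar → 0
14:00 start Priya → 1
14:50 end Priya → 0
14:50 start Yusuf → 1
16:00 start Elena → 2
16:00 start Marcus → 3
16:30 end Yusuf → 2
17:40 end Marcus → 1
17:50 end Elena → 0
19:20 start Ravi → 1
20:50 end Ravi → 0
Peak is 3, at 16:00 (Elena, Marcus, Yusuf).

3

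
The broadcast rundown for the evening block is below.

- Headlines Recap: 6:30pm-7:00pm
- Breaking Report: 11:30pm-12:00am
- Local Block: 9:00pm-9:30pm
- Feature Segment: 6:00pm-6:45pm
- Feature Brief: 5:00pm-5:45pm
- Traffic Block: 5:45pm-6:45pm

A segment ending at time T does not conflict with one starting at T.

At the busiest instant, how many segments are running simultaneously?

Sweep the timeline, counting +1 at each start and −1 at each end (ends before starts at a tie):
5:00pm start Feature Brief → 1
5:45pm end Feature Brief → 0
5:45pm start Traffic Block → 1
6:00pm start Feature Segment → 2
6:30pm start Headlines Recap → 3
6:45pm end Feature Segment → 2
6:45pm end Traffic Block → 1
7:00pm end Headlines Recap → 0
9:00pm start Local Block → 1
9:30pm end Local Block → 0
11:30pm start Breaking Report → 1
12:00am end Breaking Report → 0
Peak is 3, at 6:30pm (Feature Segment, Headlines Recap, Traffic Block).

3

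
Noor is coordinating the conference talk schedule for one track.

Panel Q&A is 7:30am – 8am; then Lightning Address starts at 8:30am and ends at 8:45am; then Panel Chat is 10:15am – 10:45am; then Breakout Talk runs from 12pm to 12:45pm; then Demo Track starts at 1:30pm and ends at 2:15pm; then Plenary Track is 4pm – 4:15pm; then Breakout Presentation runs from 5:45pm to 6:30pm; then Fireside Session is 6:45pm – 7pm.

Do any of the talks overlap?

No

Sorted by start: Panel Q&A, Lightning Address, Panel Chat, Breakout Talk, Demo Track, Plenary Track, Breakout Presentation, Fireside Session.
Lightning Address starts after Panel Q&A ends, so nothing later overlaps Panel Q&A either.
Panel Chat starts after Lightning Address ends, so nothing later overlaps Lightning Address either.
Breakout Talk starts after Panel Chat ends, so nothing later overlaps Panel Chat either.
Demo Track starts after Breakout Talk ends, so nothing later overlaps Breakout Talk either.
Plenary Track starts after Demo Track ends, so nothing later overlaps Demo Track either.
Breakout Presentation starts after Plenary Track ends, so nothing later overlaps Plenary Track either.
Fireside Session starts after Breakout Presentation ends.
Every pair is clear; the schedule has no overlaps.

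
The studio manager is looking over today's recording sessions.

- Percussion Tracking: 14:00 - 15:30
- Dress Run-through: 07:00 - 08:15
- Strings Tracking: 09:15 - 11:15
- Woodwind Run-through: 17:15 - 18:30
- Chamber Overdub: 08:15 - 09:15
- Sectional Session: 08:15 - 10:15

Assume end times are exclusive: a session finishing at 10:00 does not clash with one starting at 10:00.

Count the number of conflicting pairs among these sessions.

2

Two intervals overlap when each starts before the other ends.
Sorted by start: Dress Run-through, Chamber Overdub, Sectional Session, Strings Tracking, Percussion Tracking, Woodwind Run-through.
Chamber Overdub starts exactly when Dress Run-through ends (back-to-back, no overlap); Dress Run-through is clear from here.
Sectional Session starts before Chamber Overdub ends → Chamber Overdub and Sectional Session overlap.
Strings Tracking starts exactly when Chamber Overdub ends (back-to-back, no overlap); Chamber Overdub is clear from here.
Strings Tracking starts before Sectional Session ends → Sectional Session and Strings Tracking overlap.
Percussion Tracking starts after Sectional Session ends; Sectional Session is clear from here.
Percussion Tracking starts after Strings Tracking ends; Strings Tracking is clear from here.
Woodwind Run-through starts after Percussion Tracking ends.
Overlapping pairs: Chamber Overdub & Sectional Session, Sectional Session & Strings Tracking — 2 in total.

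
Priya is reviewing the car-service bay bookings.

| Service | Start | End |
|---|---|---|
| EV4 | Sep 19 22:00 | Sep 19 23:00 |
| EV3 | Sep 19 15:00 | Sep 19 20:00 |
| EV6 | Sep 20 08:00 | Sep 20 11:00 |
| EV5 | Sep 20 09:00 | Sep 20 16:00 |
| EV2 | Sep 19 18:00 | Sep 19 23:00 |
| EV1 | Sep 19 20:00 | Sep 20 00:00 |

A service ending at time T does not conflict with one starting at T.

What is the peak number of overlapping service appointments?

3

Sort all start/end points and keep a running count:
Sep 19 15:00 start EV3 → 1
Sep 19 18:00 start EV2 → 2
Sep 19 20:00 end EV3 → 1
Sep 19 20:00 start EV1 → 2
Sep 19 22:00 start EV4 → 3
Sep 19 23:00 end EV2 → 2
Sep 19 23:00 end EV4 → 1
Sep 20 00:00 end EV1 → 0
Sep 20 08:00 start EV6 → 1
Sep 20 09:00 start EV5 → 2
Sep 20 11:00 end EV6 → 1
Sep 20 16:00 end EV5 → 0
Peak is 3, at Sep 19 22:00 (EV1, EV2, EV4).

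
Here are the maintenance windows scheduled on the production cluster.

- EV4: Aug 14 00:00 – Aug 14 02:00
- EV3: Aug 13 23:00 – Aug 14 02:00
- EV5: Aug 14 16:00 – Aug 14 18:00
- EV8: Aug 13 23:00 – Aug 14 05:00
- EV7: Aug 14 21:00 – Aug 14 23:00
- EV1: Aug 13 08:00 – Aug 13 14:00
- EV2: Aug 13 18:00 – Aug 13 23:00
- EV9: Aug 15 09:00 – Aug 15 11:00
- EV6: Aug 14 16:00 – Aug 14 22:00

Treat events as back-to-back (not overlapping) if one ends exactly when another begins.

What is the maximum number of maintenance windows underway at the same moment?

3

Sweep the timeline, counting +1 at each start and −1 at each end (ends before starts at a tie):
Aug 13 08:00 start EV1 → 1
Aug 13 14:00 end EV1 → 0
Aug 13 18:00 start EV2 → 1
Aug 13 23:00 end EV2 → 0
Aug 13 23:00 start EV3 → 1
Aug 13 23:00 start EV8 → 2
Aug 14 00:00 start EV4 → 3
Aug 14 02:00 end EV3 → 2
Aug 14 02:00 end EV4 → 1
Aug 14 05:00 end EV8 → 0
Aug 14 16:00 start EV5 → 1
Aug 14 16:00 start EV6 → 2
Aug 14 18:00 end EV5 → 1
Aug 14 21:00 start EV7 → 2
Aug 14 22:00 end EV6 → 1
Aug 14 23:00 end EV7 → 0
Aug 15 09:00 start EV9 → 1
Aug 15 11:00 end EV9 → 0
Peak is 3, at Aug 14 00:00 (EV3, EV4, EV8).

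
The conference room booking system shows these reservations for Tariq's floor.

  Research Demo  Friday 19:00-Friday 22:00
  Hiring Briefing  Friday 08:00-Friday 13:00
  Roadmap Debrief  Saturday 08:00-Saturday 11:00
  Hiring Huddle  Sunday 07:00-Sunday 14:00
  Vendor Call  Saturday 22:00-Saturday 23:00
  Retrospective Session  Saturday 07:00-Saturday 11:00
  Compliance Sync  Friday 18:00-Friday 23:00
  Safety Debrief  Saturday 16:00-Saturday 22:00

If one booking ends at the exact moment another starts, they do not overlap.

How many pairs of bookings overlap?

2

Sorted by start: Hiring Briefing, Compliance Sync, Research Demo, Retrospective Session, Roadmap Debrief, Safety Debrief, Vendor Call, Hiring Huddle.
Compliance Sync starts after Hiring Briefing ends; Hiring Briefing is clear from here.
Research Demo starts before Compliance Sync ends → Compliance Sync and Research Demo overlap.
Retrospective Session starts after Compliance Sync ends; Compliance Sync is clear from here.
Retrospective Session starts after Research Demo ends; Research Demo is clear from here.
Roadmap Debrief starts before Retrospective Session ends → Retrospective Session and Roadmap Debrief overlap.
Safety Debrief starts after Retrospective Session ends; Retrospective Session is clear from here.
Safety Debrief starts after Roadmap Debrief ends; Roadmap Debrief is clear from here.
Vendor Call starts exactly when Safety Debrief ends (back-to-back, no overlap); Safety Debrief is clear from here.
Hiring Huddle starts after Vendor Call ends.
Overlapping pairs: Compliance Sync & Research Demo, Retrospective Session & Roadmap Debrief — 2 in total.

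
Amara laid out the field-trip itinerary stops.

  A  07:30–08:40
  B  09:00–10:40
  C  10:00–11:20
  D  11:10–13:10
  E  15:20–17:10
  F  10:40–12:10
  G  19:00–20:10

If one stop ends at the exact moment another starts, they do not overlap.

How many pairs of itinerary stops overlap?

4

Sorted by start: A, B, C, F, D, E, G.
B starts after A ends — done with A.
C starts before B ends → B and C overlap.
F starts exactly when B ends (back-to-back, no overlap) — done with B.
F starts before C ends → C and F overlap.
D starts before C ends → C and D overlap.
E starts after C ends — done with C.
D starts before F ends → F and D overlap.
E starts after F ends — done with F.
E starts after D ends — done with D.
G starts after E ends.
Overlapping pairs: B & C, C & D, C & F, D & F — 4 in total.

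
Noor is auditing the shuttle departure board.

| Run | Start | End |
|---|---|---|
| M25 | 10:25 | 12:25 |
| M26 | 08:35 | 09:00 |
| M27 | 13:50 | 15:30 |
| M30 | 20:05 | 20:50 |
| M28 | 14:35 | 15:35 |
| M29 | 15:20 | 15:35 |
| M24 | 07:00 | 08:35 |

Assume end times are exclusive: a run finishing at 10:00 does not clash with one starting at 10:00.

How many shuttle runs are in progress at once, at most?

3

Walk through starts and ends in time order (an end at T is processed before a start at T):
07:00 start M24 → 1
08:35 end M24 → 0
08:35 start M26 → 1
09:00 end M26 → 0
10:25 start M25 → 1
12:25 end M25 → 0
13:50 start M27 → 1
14:35 start M28 → 2
15:20 start M29 → 3
15:30 end M27 → 2
15:35 end M28 → 1
15:35 end M29 → 0
20:05 start M30 → 1
20:50 end M30 → 0
Peak is 3, at 15:20 (M27, M28, M29).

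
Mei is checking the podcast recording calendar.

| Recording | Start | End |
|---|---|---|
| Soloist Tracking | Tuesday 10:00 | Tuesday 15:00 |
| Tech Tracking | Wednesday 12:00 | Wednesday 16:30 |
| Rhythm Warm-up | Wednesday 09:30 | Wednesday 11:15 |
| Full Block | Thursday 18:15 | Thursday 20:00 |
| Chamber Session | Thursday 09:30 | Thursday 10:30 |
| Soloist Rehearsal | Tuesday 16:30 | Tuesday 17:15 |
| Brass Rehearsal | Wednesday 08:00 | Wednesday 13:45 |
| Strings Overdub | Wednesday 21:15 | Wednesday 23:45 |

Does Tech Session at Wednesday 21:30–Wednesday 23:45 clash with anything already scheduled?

Soloist Tracking: ends Tuesday 15:00 at or before Tech Session starts Wednesday 21:30 → clear.
Soloist Rehearsal: ends Tuesday 17:15 at or before Tech Session starts Wednesday 21:30 → clear.
Brass Rehearsal: ends Wednesday 13:45 at or before Tech Session starts Wednesday 21:30 → clear.
Rhythm Warm-up: ends Wednesday 11:15 at or before Tech Session starts Wednesday 21:30 → clear.
Tech Tracking: ends Wednesday 16:30 at or before Tech Session starts Wednesday 21:30 → clear.
Strings Overdub: starts Wednesday 21:15 before Tech Session ends Wednesday 23:45, and ends Wednesday 23:45 after Tech Session starts Wednesday 21:30 → overlap.
Chamber Session: starts Thursday 09:30 at or after Tech Session ends Wednesday 23:45 → clear.
Full Block: starts Thursday 18:15 at or after Tech Session ends Wednesday 23:45 → clear.
Tech Session overlaps Strings Overdub.

Yes — it overlaps Strings Overdub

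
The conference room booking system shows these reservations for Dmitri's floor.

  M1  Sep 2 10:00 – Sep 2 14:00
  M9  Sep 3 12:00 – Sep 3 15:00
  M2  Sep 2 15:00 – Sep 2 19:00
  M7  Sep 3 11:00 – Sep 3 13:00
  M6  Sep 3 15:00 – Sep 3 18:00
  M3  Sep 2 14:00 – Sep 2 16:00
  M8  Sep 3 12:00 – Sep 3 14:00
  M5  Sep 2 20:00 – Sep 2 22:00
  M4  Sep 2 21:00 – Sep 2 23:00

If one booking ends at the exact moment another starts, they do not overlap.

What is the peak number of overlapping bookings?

Walk through starts and ends in time order (an end at T is processed before a start at T):
Sep 2 10:00 start M1 → 1
Sep 2 14:00 end M1 → 0
Sep 2 14:00 start M3 → 1
Sep 2 15:00 start M2 → 2
Sep 2 16:00 end M3 → 1
Sep 2 19:00 end M2 → 0
Sep 2 20:00 start M5 → 1
Sep 2 21:00 start M4 → 2
Sep 2 22:00 end M5 → 1
Sep 2 23:00 end M4 → 0
Sep 3 11:00 start M7 → 1
Sep 3 12:00 start M8 → 2
Sep 3 12:00 start M9 → 3
Sep 3 13:00 end M7 → 2
Sep 3 14:00 end M8 → 1
Sep 3 15:00 end M9 → 0
Sep 3 15:00 start M6 → 1
Sep 3 18:00 end M6 → 0
Peak is 3, at Sep 3 12:00 (M7, M8, M9).

3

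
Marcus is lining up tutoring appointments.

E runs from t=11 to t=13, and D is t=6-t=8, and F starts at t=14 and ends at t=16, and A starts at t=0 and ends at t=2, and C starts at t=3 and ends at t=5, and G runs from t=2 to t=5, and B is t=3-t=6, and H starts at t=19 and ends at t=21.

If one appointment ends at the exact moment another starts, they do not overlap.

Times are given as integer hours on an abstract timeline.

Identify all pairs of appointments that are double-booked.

B & C, B & G, C & G

Check each pair: they overlap iff neither finishes before the other starts.
Sorted by start: A, G, B, C, D, E, F, H.
G starts exactly when A ends (back-to-back, no overlap) — done with A.
B starts before G ends → G and B overlap.
C starts before G ends → G and C overlap.
D starts after G ends — done with G.
C starts before B ends → B and C overlap.
D starts exactly when B ends (back-to-back, no overlap) — done with B.
D starts after C ends — done with C.
E starts after D ends — done with D.
F starts after E ends — done with E.
H starts after F ends.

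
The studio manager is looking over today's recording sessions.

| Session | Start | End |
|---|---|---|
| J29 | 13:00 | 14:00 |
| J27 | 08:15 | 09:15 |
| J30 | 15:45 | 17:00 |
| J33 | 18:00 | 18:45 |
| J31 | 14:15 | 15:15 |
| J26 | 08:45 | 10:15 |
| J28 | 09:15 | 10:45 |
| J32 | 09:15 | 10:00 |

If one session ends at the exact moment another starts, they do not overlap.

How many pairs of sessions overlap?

Sorted by start: J27, J26, J28, J32, J29, J31, J30, J33.
J26 starts before J27 ends → J27 and J26 overlap.
J28 starts exactly when J27 ends (back-to-back, no overlap); J27 is clear from here.
J28 starts before J26 ends → J26 and J28 overlap.
J32 starts before J26 ends → J26 and J32 overlap.
J29 starts after J26 ends; J26 is clear from here.
J32 starts before J28 ends → J28 and J32 overlap.
J29 starts after J28 ends; J28 is clear from here.
J29 starts after J32 ends; J32 is clear from here.
J31 starts after J29 ends; J29 is clear from here.
J30 starts after J31 ends; J31 is clear from here.
J33 starts after J30 ends.
Overlapping pairs: J26 & J27, J26 & J28, J26 & J32, J28 & J32 — 4 in total.

4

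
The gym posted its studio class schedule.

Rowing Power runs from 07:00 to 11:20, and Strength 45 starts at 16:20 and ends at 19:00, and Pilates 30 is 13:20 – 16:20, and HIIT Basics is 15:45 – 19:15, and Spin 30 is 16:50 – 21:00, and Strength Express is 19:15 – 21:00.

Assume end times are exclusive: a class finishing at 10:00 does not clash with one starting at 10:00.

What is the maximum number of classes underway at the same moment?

Sweep the timeline, counting +1 at each start and −1 at each end (ends before starts at a tie):
07:00 start Rowing Power → 1
11:20 end Rowing Power → 0
13:20 start Pilates 30 → 1
15:45 start HIIT Basics → 2
16:20 end Pilates 30 → 1
16:20 start Strength 45 → 2
16:50 start Spin 30 → 3
19:00 end Strength 45 → 2
19:15 end HIIT Basics → 1
19:15 start Strength Express → 2
21:00 end Spin 30 → 1
21:00 end Strength Express → 0
Peak is 3, at 16:50 (HIIT Basics, Spin 30, Strength 45).

3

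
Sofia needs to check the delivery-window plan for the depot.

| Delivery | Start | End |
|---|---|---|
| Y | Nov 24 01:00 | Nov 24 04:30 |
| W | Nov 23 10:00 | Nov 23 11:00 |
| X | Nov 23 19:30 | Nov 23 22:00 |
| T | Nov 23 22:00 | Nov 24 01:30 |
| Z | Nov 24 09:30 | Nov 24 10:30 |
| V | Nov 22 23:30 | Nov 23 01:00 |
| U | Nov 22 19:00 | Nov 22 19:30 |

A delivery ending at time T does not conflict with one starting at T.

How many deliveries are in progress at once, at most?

2

Sweep the timeline, counting +1 at each start and −1 at each end (ends before starts at a tie):
Nov 22 19:00 start U → 1
Nov 22 19:30 end U → 0
Nov 22 23:30 start V → 1
Nov 23 01:00 end V → 0
Nov 23 10:00 start W → 1
Nov 23 11:00 end W → 0
Nov 23 19:30 start X → 1
Nov 23 22:00 end X → 0
Nov 23 22:00 start T → 1
Nov 24 01:00 start Y → 2
Nov 24 01:30 end T → 1
Nov 24 04:30 end Y → 0
Nov 24 09:30 start Z → 1
Nov 24 10:30 end Z → 0
Peak is 2, at Nov 24 01:00 (T, Y).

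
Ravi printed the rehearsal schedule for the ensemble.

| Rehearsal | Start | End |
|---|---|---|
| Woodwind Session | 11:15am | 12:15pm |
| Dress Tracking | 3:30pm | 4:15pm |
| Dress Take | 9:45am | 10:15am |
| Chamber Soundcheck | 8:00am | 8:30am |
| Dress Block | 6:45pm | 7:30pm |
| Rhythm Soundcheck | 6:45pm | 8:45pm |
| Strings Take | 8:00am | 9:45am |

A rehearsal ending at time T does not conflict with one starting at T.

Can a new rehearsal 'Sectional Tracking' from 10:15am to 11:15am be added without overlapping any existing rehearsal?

Strings Take: ends 9:45am at or before Sectional Tracking starts 10:15am → clear.
Chamber Soundcheck: ends 8:30am at or before Sectional Tracking starts 10:15am → clear.
Dress Take: ends 10:15am at or before Sectional Tracking starts 10:15am → clear.
Woodwind Session: starts 11:15am at or after Sectional Tracking ends 11:15am → clear.
Dress Tracking: starts 3:30pm at or after Sectional Tracking ends 11:15am → clear.
Rhythm Soundcheck: starts 6:45pm at or after Sectional Tracking ends 11:15am → clear.
Dress Block: starts 6:45pm at or after Sectional Tracking ends 11:15am → clear.

Yes — the slot is free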